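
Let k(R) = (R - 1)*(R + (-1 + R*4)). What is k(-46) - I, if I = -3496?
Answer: 14353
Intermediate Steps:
k(R) = (-1 + R)*(-1 + 5*R) (k(R) = (-1 + R)*(R + (-1 + 4*R)) = (-1 + R)*(-1 + 5*R))
k(-46) - I = (1 - 6*(-46) + 5*(-46)²) - 1*(-3496) = (1 + 276 + 5*2116) + 3496 = (1 + 276 + 10580) + 3496 = 10857 + 3496 = 14353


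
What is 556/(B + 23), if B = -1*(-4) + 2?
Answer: 556/29 ≈ 19.172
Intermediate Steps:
B = 6 (B = 4 + 2 = 6)
556/(B + 23) = 556/(6 + 23) = 556/29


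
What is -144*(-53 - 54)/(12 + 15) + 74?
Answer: 1934/3 ≈ 644.67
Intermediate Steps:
-144*(-53 - 54)/(12 + 15) + 74 = -(-15408)/27 + 74 = -144*(-107/27) + 74 = 1712/3 + 74 = 1934/3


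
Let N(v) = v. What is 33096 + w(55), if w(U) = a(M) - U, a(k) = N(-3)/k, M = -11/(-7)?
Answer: 363430/11 ≈ 33039.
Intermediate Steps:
M = 11/7 (M = -11*(-⅐) = 11/7 ≈ 1.5714)
a(k) = -3/k
w(U) = -21/11 - U (w(U) = -3/11/7 - U = -3*7/11 - U = -21/11 - U)
33096 + w(55) = 33096 + (-21/11 - 1*55) = 33096 + (-21/11 - 55) = 33096 - 626/11 = 363430/11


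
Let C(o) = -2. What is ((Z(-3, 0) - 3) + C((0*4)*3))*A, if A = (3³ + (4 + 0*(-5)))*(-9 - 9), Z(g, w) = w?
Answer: 2790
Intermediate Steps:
A = -558 (A = (27 + (4 + 0))*(-18) = (27 + 4)*(-18) = 31*(-18) = -558)
((Z(-3, 0) - 3) + C((0*4)*3))*A = ((0 - 3) - 2)*(-558) = (-3 - 2)*(-558) = -5*(-558) = 2790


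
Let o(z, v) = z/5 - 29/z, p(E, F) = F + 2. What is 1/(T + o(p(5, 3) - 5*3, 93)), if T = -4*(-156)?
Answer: 10/6249 ≈ 0.0016003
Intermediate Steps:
p(E, F) = 2 + F
o(z, v) = -29/z + z/5 (o(z, v) = z*(⅕) - 29/z = z/5 - 29/z = -29/z + z/5)
T = 624
1/(T + o(p(5, 3) - 5*3, 93)) = 1/(624 + (-29/((2 + 3) - 5*3) + ((2 + 3) - 5*3)/5)) = 1/(624 + (-29/(5 - 15) + (5 - 15)/5)) = 1/(624 + (-29/(-10) + (⅕)*(-10))) = 1/(624 + (-29*(-⅒) - 2)) = 1/(624 + (29/10 - 2)) = 1/(624 + 9/10) = 1/(6249/10) = 10/6249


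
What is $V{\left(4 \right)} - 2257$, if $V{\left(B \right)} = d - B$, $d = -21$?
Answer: $-2282$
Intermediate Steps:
$V{\left(B \right)} = -21 - B$
$V{\left(4 \right)} - 2257 = \left(-21 - 4\right) - 2257 = -25 - 2257 = -2282$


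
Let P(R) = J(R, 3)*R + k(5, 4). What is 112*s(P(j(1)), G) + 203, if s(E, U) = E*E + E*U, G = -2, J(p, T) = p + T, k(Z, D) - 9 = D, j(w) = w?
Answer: 28763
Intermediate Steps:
k(Z, D) = 9 + D
J(p, T) = T + p
P(R) = 13 + R*(3 + R) (P(R) = (3 + R)*R + (9 + 4) = R*(3 + R) + 13 = 13 + R*(3 + R))
s(E, U) = E**2 + E*U
112*s(P(j(1)), G) + 203 = 112*((13 + 1*(3 + 1))*((13 + 1*(3 + 1)) - 2)) + 203 = 112*((13 + 1*4)*((13 + 1*4) - 2)) + 203 = 112*((13 + 4)*((13 + 4) - 2)) + 203 = 112*(17*(17 - 2)) + 203 = 112*(17*15) + 203 = 112*255 + 203 = 28560 + 203 = 28763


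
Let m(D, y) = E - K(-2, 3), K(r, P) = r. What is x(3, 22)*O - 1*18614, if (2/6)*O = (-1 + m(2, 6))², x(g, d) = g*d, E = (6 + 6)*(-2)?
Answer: 86128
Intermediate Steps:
E = -24 (E = 12*(-2) = -24)
m(D, y) = -22 (m(D, y) = -24 - 1*(-2) = -24 + 2 = -22)
x(g, d) = d*g
O = 1587 (O = 3*(-1 - 22)² = 3*(-23)² = 3*529 = 1587)
x(3, 22)*O - 1*18614 = (22*3)*1587 - 1*18614 = 66*1587 - 18614 = 104742 - 18614 = 86128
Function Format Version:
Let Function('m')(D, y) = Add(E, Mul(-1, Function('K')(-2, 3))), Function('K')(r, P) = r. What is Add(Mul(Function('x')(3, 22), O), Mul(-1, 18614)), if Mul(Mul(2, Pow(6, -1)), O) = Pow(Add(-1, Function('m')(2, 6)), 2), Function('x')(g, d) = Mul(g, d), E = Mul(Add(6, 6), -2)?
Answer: 86128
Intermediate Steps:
E = -24 (E = Mul(12, -2) = -24)
Function('m')(D, y) = -22 (Function('m')(D, y) = Add(-24, Mul(-1, -2)) = Add(-24, 2) = -22)
Function('x')(g, d) = Mul(d, g)
O = 1587 (O = Mul(3, Pow(Add(-1, -22), 2)) = Mul(3, Pow(-23, 2)) = Mul(3, 529) = 1587)
Add(Mul(Function('x')(3, 22), O), Mul(-1, 18614)) = Add(Mul(Mul(22, 3), 1587), Mul(-1, 18614)) = Add(Mul(66, 1587), -18614) = Add(104742, -18614) = 86128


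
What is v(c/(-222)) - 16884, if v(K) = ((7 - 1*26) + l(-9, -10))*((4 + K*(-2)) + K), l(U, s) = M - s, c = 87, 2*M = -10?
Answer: -626983/37 ≈ -16946.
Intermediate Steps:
M = -5 (M = (½)*(-10) = -5)
l(U, s) = -5 - s
v(K) = -56 + 14*K (v(K) = ((7 - 1*26) + (-5 - 1*(-10)))*((4 + K*(-2)) + K) = ((7 - 26) + (-5 + 10))*((4 - 2*K) + K) = (-19 + 5)*(4 - K) = -14*(4 - K) = -56 + 14*K)
v(c/(-222)) - 16884 = (-56 + 14*(87/(-222))) - 16884 = (-56 + 14*(87*(-1/222))) - 16884 = (-56 + 14*(-29/74)) - 16884 = (-56 - 203/37) - 16884 = -2275/37 - 16884 = -626983/37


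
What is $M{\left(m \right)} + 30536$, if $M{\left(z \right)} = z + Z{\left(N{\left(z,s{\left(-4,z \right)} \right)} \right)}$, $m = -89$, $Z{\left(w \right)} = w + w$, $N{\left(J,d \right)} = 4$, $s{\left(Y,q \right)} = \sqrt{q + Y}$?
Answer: $30455$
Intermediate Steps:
$s{\left(Y,q \right)} = \sqrt{Y + q}$
$Z{\left(w \right)} = 2 w$
$M{\left(z \right)} = 8 + z$ ($M{\left(z \right)} = z + 2 \cdot 4 = z + 8 = 8 + z$)
$M{\left(m \right)} + 30536 = \left(8 - 89\right) + 30536 = -81 + 30536 = 30455$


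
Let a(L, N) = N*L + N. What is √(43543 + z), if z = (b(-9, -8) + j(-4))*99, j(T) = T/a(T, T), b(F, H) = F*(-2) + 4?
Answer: 2*√11422 ≈ 213.75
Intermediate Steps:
a(L, N) = N + L*N (a(L, N) = L*N + N = N + L*N)
b(F, H) = 4 - 2*F (b(F, H) = -2*F + 4 = 4 - 2*F)
j(T) = 1/(1 + T) (j(T) = T/((T*(1 + T))) = T*(1/(T*(1 + T))) = 1/(1 + T))
z = 2145 (z = ((4 - 2*(-9)) + 1/(1 - 4))*99 = ((4 + 18) + 1/(-3))*99 = (22 - ⅓)*99 = (65/3)*99 = 2145)
√(43543 + z) = √(43543 + 2145) = √45688 = 2*√11422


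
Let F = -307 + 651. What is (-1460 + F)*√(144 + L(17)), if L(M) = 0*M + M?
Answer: -1116*√161 ≈ -14160.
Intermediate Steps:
L(M) = M (L(M) = 0 + M = M)
F = 344
(-1460 + F)*√(144 + L(17)) = (-1460 + 344)*√(144 + 17) = -1116*√161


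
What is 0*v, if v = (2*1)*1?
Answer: 0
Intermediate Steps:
v = 2 (v = 2*1 = 2)
0*v = 0*2 = 0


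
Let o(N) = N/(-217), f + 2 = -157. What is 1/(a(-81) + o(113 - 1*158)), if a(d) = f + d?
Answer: -217/52035 ≈ -0.0041703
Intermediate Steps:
f = -159 (f = -2 - 157 = -159)
o(N) = -N/217 (o(N) = N*(-1/217) = -N/217)
a(d) = -159 + d
1/(a(-81) + o(113 - 1*158)) = 1/((-159 - 81) - (113 - 1*158)/217) = 1/(-240 - (113 - 158)/217) = 1/(-240 - 1/217*(-45)) = 1/(-240 + 45/217) = 1/(-52035/217) = -217/52035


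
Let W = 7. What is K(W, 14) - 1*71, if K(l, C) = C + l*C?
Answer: 41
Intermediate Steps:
K(l, C) = C + C*l
K(W, 14) - 1*71 = 14*(1 + 7) - 1*71 = 14*8 - 71 = 112 - 71 = 41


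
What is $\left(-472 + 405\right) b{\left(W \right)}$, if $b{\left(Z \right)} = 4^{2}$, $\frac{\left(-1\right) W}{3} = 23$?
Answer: $-1072$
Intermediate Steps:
$W = -69$ ($W = \left(-3\right) 23 = -69$)
$b{\left(Z \right)} = 16$
$\left(-472 + 405\right) b{\left(W \right)} = \left(-472 + 405\right) 16 = \left(-67\right) 16 = -1072$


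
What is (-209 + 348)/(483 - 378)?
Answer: 139/105 ≈ 1.3238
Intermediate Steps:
(-209 + 348)/(483 - 378) = 139/105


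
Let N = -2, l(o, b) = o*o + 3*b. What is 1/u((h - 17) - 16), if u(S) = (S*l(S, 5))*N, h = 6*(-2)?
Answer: 1/183600 ≈ 5.4466e-6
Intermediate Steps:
h = -12
l(o, b) = o**2 + 3*b
u(S) = -2*S*(15 + S**2) (u(S) = (S*(S**2 + 3*5))*(-2) = (S*(S**2 + 15))*(-2) = (S*(15 + S**2))*(-2) = -2*S*(15 + S**2))
1/u((h - 17) - 16) = 1/(-2*((-12 - 17) - 16)*(15 + ((-12 - 17) - 16)**2)) = 1/(-2*(-29 - 16)*(15 + (-29 - 16)**2)) = 1/(-2*(-45)*(15 + (-45)**2)) = 1/(-2*(-45)*(15 + 2025)) = 1/(-2*(-45)*2040) = 1/183600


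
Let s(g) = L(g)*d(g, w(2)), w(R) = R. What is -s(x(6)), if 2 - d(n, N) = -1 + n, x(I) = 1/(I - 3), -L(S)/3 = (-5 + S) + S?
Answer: -104/3 ≈ -34.667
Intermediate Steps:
L(S) = 15 - 6*S (L(S) = -3*((-5 + S) + S) = -3*(-5 + 2*S) = 15 - 6*S)
x(I) = 1/(-3 + I)
d(n, N) = 3 - n (d(n, N) = 2 - (-1 + n) = 2 + (1 - n) = 3 - n)
s(g) = (3 - g)*(15 - 6*g) (s(g) = (15 - 6*g)*(3 - g) = (3 - g)*(15 - 6*g))
-s(x(6)) = -3*(-5 + 2/(-3 + 6))*(-3 + 1/(-3 + 6)) = -3*(-5 + 2/3)*(-3 + 1/3) = -3*(-5 + 2*(⅓))*(-3 + ⅓) = -3*(-5 + ⅔)*(-8)/3 = -3*(-13)*(-8)/(3*3) = -1*104/3 = -104/3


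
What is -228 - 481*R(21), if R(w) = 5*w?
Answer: -50733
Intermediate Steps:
-228 - 481*R(21) = -228 - 2405*21 = -228 - 481*105 = -228 - 50505 = -50733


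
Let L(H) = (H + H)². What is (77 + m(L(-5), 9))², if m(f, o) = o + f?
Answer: 34596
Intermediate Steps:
L(H) = 4*H² (L(H) = (2*H)² = 4*H²)
m(f, o) = f + o
(77 + m(L(-5), 9))² = (77 + (4*(-5)² + 9))² = (77 + (4*25 + 9))² = (77 + (100 + 9))² = (77 + 109)² = 186² = 34596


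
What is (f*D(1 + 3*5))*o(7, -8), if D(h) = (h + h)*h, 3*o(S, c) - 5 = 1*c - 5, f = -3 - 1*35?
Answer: 155648/3 ≈ 51883.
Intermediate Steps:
f = -38 (f = -3 - 35 = -38)
o(S, c) = c/3 (o(S, c) = 5/3 + (1*c - 5)/3 = 5/3 + (c - 5)/3 = 5/3 + (-5 + c)/3 = 5/3 + (-5/3 + c/3) = c/3)
D(h) = 2*h² (D(h) = (2*h)*h = 2*h²)
(f*D(1 + 3*5))*o(7, -8) = (-76*(1 + 3*5)²)*((⅓)*(-8)) = -76*(1 + 15)²*(-8/3) = -76*16²*(-8/3) = -76*256*(-8/3) = -38*512*(-8/3) = -19456*(-8/3) = 155648/3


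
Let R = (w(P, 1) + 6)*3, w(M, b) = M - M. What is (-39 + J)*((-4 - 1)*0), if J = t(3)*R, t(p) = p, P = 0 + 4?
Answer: 0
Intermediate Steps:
P = 4
w(M, b) = 0
R = 18 (R = (0 + 6)*3 = 6*3 = 18)
J = 54 (J = 3*18 = 54)
(-39 + J)*((-4 - 1)*0) = (-39 + 54)*((-4 - 1)*0) = 15*(-5*0) = 15*0 = 0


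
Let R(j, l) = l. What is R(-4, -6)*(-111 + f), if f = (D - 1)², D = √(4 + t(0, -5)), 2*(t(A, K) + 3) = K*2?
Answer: 684 + 24*I ≈ 684.0 + 24.0*I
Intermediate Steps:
t(A, K) = -3 + K (t(A, K) = -3 + (K*2)/2 = -3 + (2*K)/2 = -3 + K)
D = 2*I (D = √(4 + (-3 - 5)) = √(4 - 8) = √(-4) = 2*I ≈ 2.0*I)
f = (-1 + 2*I)² (f = (2*I - 1)² = (-1 + 2*I)² ≈ -3.0 - 4.0*I)
R(-4, -6)*(-111 + f) = -6*(-111 + (1 - 2*I)²) = 666 - 6*(1 - 2*I)²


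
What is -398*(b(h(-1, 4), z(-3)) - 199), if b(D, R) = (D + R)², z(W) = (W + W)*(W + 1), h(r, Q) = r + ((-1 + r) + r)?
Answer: 53730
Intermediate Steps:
h(r, Q) = -1 + 3*r (h(r, Q) = r + (-1 + 2*r) = -1 + 3*r)
z(W) = 2*W*(1 + W) (z(W) = (2*W)*(1 + W) = 2*W*(1 + W))
-398*(b(h(-1, 4), z(-3)) - 199) = -398*(((-1 + 3*(-1)) + 2*(-3)*(1 - 3))² - 199) = -398*(((-1 - 3) + 2*(-3)*(-2))² - 199) = -398*((-4 + 12)² - 199) = -398*(8² - 199) = -398*(64 - 199) = -398*(-135) = 53730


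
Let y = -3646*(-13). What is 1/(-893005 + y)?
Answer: -1/845607 ≈ -1.1826e-6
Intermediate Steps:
y = 47398
1/(-893005 + y) = 1/(-893005 + 47398) = 1/(-845607) = -1/845607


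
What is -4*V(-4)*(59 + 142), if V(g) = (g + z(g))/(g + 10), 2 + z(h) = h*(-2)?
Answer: -268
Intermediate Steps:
z(h) = -2 - 2*h (z(h) = -2 + h*(-2) = -2 - 2*h)
V(g) = (-2 - g)/(10 + g) (V(g) = (g + (-2 - 2*g))/(g + 10) = (-2 - g)/(10 + g))
-4*V(-4)*(59 + 142) = -4*(-2 - 1*(-4))/(10 - 4)*(59 + 142) = -4*(-2 + 4)/6*201 = -4*(⅙)*2*201 = -4*201/3 = -4*67 = -268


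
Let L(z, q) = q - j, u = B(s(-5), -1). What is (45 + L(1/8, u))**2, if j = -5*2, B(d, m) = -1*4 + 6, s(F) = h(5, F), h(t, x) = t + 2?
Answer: 3249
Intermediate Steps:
h(t, x) = 2 + t
s(F) = 7 (s(F) = 2 + 5 = 7)
B(d, m) = 2 (B(d, m) = -4 + 6 = 2)
j = -10
u = 2
L(z, q) = 10 + q (L(z, q) = q - 1*(-10) = q + 10 = 10 + q)
(45 + L(1/8, u))**2 = (45 + (10 + 2))**2 = (45 + 12)**2 = 57**2 = 3249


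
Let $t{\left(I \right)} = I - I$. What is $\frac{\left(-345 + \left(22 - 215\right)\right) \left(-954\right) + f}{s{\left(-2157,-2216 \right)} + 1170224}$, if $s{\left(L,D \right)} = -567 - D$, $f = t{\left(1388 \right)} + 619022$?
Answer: $\frac{1132274}{1171873} \approx 0.96621$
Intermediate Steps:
$t{\left(I \right)} = 0$
$f = 619022$ ($f = 0 + 619022 = 619022$)
$\frac{\left(-345 + \left(22 - 215\right)\right) \left(-954\right) + f}{s{\left(-2157,-2216 \right)} + 1170224} = \frac{\left(-345 + \left(22 - 215\right)\right) \left(-954\right) + 619022}{\left(-567 - -2216\right) + 1170224} = \frac{\left(-345 - 193\right) \left(-954\right) + 619022}{\left(-567 + 2216\right) + 1170224} = \frac{\left(-538\right) \left(-954\right) + 619022}{1649 + 1170224} = \frac{513252 + 619022}{1171873} = 1132274 \cdot \frac{1}{1171873} = \frac{1132274}{1171873}$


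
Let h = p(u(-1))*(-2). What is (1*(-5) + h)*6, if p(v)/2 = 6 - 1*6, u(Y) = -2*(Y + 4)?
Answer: -30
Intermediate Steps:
u(Y) = -8 - 2*Y (u(Y) = -2*(4 + Y) = -8 - 2*Y)
p(v) = 0 (p(v) = 2*(6 - 1*6) = 2*(6 - 6) = 2*0 = 0)
h = 0 (h = 0*(-2) = 0)
(1*(-5) + h)*6 = (1*(-5) + 0)*6 = (-5 + 0)*6 = -5*6 = -30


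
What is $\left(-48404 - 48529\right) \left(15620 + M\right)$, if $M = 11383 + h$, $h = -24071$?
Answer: $-284207556$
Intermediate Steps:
$M = -12688$ ($M = 11383 - 24071 = -12688$)
$\left(-48404 - 48529\right) \left(15620 + M\right) = \left(-48404 - 48529\right) \left(15620 - 12688\right) = \left(-96933\right) 2932 = -284207556$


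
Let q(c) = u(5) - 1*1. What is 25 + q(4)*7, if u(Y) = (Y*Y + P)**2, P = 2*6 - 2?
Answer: 8593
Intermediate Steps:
P = 10 (P = 12 - 2 = 10)
u(Y) = (10 + Y**2)**2 (u(Y) = (Y*Y + 10)**2 = (Y**2 + 10)**2 = (10 + Y**2)**2)
q(c) = 1224 (q(c) = (10 + 5**2)**2 - 1*1 = (10 + 25)**2 - 1 = 35**2 - 1 = 1225 - 1 = 1224)
25 + q(4)*7 = 25 + 1224*7 = 25 + 8568 = 8593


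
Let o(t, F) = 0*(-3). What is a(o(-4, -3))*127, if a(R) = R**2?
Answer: 0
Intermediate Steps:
o(t, F) = 0
a(o(-4, -3))*127 = 0**2*127 = 0*127 = 0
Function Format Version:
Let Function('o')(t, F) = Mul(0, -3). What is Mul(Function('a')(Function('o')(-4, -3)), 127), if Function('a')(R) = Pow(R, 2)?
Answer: 0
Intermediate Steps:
Function('o')(t, F) = 0
Mul(Function('a')(Function('o')(-4, -3)), 127) = Mul(Pow(0, 2), 127) = Mul(0, 127) = 0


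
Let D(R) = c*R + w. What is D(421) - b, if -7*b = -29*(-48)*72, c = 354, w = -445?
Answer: 1140347/7 ≈ 1.6291e+5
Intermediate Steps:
D(R) = -445 + 354*R (D(R) = 354*R - 445 = -445 + 354*R)
b = -100224/7 (b = -(-29*(-48))*72/7 = -1392*72/7 = -⅐*100224 = -100224/7 ≈ -14318.)
D(421) - b = (-445 + 354*421) - 1*(-100224/7) = (-445 + 149034) + 100224/7 = 148589 + 100224/7 = 1140347/7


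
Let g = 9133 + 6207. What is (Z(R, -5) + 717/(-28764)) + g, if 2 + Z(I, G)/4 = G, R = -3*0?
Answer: 146811217/9588 ≈ 15312.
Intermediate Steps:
R = 0
Z(I, G) = -8 + 4*G
g = 15340
(Z(R, -5) + 717/(-28764)) + g = ((-8 + 4*(-5)) + 717/(-28764)) + 15340 = ((-8 - 20) + 717*(-1/28764)) + 15340 = (-28 - 239/9588) + 15340 = -268703/9588 + 15340 = 146811217/9588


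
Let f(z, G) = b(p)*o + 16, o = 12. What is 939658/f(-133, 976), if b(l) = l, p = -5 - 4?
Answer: -469829/46 ≈ -10214.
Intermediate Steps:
p = -9
f(z, G) = -92 (f(z, G) = -9*12 + 16 = -108 + 16 = -92)
939658/f(-133, 976) = 939658/(-92) = 939658*(-1/92) = -469829/46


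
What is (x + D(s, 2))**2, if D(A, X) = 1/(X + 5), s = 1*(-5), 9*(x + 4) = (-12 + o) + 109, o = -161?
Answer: 477481/3969 ≈ 120.30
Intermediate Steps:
x = -100/9 (x = -4 + ((-12 - 161) + 109)/9 = -4 + (-173 + 109)/9 = -4 + (1/9)*(-64) = -4 - 64/9 = -100/9 ≈ -11.111)
s = -5
D(A, X) = 1/(5 + X)
(x + D(s, 2))**2 = (-100/9 + 1/(5 + 2))**2 = (-100/9 + 1/7)**2 = (-691/63)**2 = 477481/3969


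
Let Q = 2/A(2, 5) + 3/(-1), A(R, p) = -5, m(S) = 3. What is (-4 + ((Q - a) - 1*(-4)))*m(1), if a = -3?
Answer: -6/5 ≈ -1.2000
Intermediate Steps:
Q = -17/5 (Q = 2/(-5) + 3/(-1) = 2*(-1/5) + 3*(-1) = -2/5 - 3 = -17/5 ≈ -3.4000)
(-4 + ((Q - a) - 1*(-4)))*m(1) = (-4 + ((-17/5 - 1*(-3)) - 1*(-4)))*3 = (-4 + ((-17/5 + 3) + 4))*3 = (-4 + (-2/5 + 4))*3 = (-4 + 18/5)*3 = -2/5*3 = -6/5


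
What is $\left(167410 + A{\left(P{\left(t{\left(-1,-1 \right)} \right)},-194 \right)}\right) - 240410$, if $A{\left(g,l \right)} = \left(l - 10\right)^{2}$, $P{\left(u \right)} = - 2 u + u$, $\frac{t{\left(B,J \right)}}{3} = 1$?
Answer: $-31384$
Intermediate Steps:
$t{\left(B,J \right)} = 3$ ($t{\left(B,J \right)} = 3 \cdot 1 = 3$)
$P{\left(u \right)} = - u$
$A{\left(g,l \right)} = \left(-10 + l\right)^{2}$
$\left(167410 + A{\left(P{\left(t{\left(-1,-1 \right)} \right)},-194 \right)}\right) - 240410 = \left(167410 + \left(-10 - 194\right)^{2}\right) - 240410 = \left(167410 + \left(-204\right)^{2}\right) - 240410 = \left(167410 + 41616\right) - 240410 = 209026 - 240410 = -31384$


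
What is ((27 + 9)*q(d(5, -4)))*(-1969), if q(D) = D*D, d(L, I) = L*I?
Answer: -28353600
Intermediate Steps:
d(L, I) = I*L
q(D) = D**2
((27 + 9)*q(d(5, -4)))*(-1969) = ((27 + 9)*(-4*5)**2)*(-1969) = (36*(-20)**2)*(-1969) = (36*400)*(-1969) = 14400*(-1969) = -28353600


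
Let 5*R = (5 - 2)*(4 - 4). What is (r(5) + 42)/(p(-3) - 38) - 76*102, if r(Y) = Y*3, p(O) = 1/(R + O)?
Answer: -891651/115 ≈ -7753.5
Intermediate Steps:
R = 0 (R = ((5 - 2)*(4 - 4))/5 = (3*0)/5 = (⅕)*0 = 0)
p(O) = 1/O (p(O) = 1/(0 + O) = 1/O)
r(Y) = 3*Y
(r(5) + 42)/(p(-3) - 38) - 76*102 = (3*5 + 42)/(1/(-3) - 38) - 76*102 = (15 + 42)/(-⅓ - 38) - 7752 = 57/(-115/3) - 7752 = 57*(-3/115) - 7752 = -171/115 - 7752 = -891651/115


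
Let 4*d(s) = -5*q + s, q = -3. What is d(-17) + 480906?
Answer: 961811/2 ≈ 4.8091e+5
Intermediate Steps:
d(s) = 15/4 + s/4 (d(s) = (-5*(-3) + s)/4 = (15 + s)/4 = 15/4 + s/4)
d(-17) + 480906 = (15/4 + (¼)*(-17)) + 480906 = (15/4 - 17/4) + 480906 = -½ + 480906 = 961811/2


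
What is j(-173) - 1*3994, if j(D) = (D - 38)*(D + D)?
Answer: 69012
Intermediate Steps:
j(D) = 2*D*(-38 + D) (j(D) = (-38 + D)*(2*D) = 2*D*(-38 + D))
j(-173) - 1*3994 = 2*(-173)*(-38 - 173) - 1*3994 = 2*(-173)*(-211) - 3994 = 73006 - 3994 = 69012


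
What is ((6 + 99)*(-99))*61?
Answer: -634095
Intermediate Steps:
((6 + 99)*(-99))*61 = (105*(-99))*61 = -10395*61 = -634095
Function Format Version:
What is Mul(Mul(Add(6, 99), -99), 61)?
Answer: -634095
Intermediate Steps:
Mul(Mul(Add(6, 99), -99), 61) = Mul(Mul(105, -99), 61) = Mul(-10395, 61) = -634095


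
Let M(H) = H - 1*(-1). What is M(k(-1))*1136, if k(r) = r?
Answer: 0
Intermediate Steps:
M(H) = 1 + H (M(H) = H + 1 = 1 + H)
M(k(-1))*1136 = (1 - 1)*1136 = 0*1136 = 0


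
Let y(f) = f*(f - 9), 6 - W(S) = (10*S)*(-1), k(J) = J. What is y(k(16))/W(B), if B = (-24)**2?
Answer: 56/2883 ≈ 0.019424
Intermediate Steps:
B = 576
W(S) = 6 + 10*S (W(S) = 6 - 10*S*(-1) = 6 - (-10)*S = 6 + 10*S)
y(f) = f*(-9 + f)
y(k(16))/W(B) = (16*(-9 + 16))/(6 + 10*576) = (16*7)/(6 + 5760) = 112/5766 = 112*(1/5766) = 56/2883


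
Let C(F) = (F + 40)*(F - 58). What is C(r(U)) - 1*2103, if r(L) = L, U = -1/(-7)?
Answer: -216852/49 ≈ -4425.5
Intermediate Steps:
U = ⅐ (U = -1*(-⅐) = ⅐ ≈ 0.14286)
C(F) = (-58 + F)*(40 + F) (C(F) = (40 + F)*(-58 + F) = (-58 + F)*(40 + F))
C(r(U)) - 1*2103 = (-2320 + (⅐)² - 18*⅐) - 1*2103 = (-2320 + 1/49 - 18/7) - 2103 = -113805/49 - 2103 = -216852/49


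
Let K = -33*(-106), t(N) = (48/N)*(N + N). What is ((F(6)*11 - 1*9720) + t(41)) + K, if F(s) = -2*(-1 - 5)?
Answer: -5994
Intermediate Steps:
F(s) = 12 (F(s) = -2*(-6) = 12)
t(N) = 96 (t(N) = (48/N)*(2*N) = 96)
K = 3498
((F(6)*11 - 1*9720) + t(41)) + K = ((12*11 - 1*9720) + 96) + 3498 = ((132 - 9720) + 96) + 3498 = (-9588 + 96) + 3498 = -9492 + 3498 = -5994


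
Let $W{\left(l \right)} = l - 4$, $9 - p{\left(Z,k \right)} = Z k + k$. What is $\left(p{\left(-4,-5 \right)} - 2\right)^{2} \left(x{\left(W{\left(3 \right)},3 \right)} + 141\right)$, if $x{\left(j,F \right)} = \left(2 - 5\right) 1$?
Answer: $8832$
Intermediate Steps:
$p{\left(Z,k \right)} = 9 - k - Z k$ ($p{\left(Z,k \right)} = 9 - \left(Z k + k\right) = 9 - \left(k + Z k\right) = 9 - k - Z k$)
$W{\left(l \right)} = -4 + l$
$x{\left(j,F \right)} = -3$ ($x{\left(j,F \right)} = \left(-3\right) 1 = -3$)
$\left(p{\left(-4,-5 \right)} - 2\right)^{2} \left(x{\left(W{\left(3 \right)},3 \right)} + 141\right) = \left(\left(9 - -5 - \left(-4\right) \left(-5\right)\right) - 2\right)^{2} \left(-3 + 141\right) = \left(\left(9 + 5 - 20\right) - 2\right)^{2} \cdot 138 = \left(-6 - 2\right)^{2} \cdot 138 = \left(-8\right)^{2} \cdot 138 = 64 \cdot 138 = 8832$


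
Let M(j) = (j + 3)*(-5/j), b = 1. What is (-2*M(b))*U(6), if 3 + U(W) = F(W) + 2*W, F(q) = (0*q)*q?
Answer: 360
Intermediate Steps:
F(q) = 0 (F(q) = 0*q = 0)
M(j) = -5*(3 + j)/j (M(j) = (3 + j)*(-5/j) = -5*(3 + j)/j)
U(W) = -3 + 2*W (U(W) = -3 + (0 + 2*W) = -3 + 2*W)
(-2*M(b))*U(6) = (-2*(-5 - 15/1))*(-3 + 2*6) = (-2*(-5 - 15*1))*(-3 + 12) = -2*(-5 - 15)*9 = -2*(-20)*9 = 40*9 = 360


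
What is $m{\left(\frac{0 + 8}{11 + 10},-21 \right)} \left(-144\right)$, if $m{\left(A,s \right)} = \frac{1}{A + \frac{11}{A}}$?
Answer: $- \frac{24192}{4915} \approx -4.9221$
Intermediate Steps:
$m{\left(\frac{0 + 8}{11 + 10},-21 \right)} \left(-144\right) = \frac{\left(0 + 8\right) \frac{1}{11 + 10}}{11 + \left(\frac{0 + 8}{11 + 10}\right)^{2}} \left(-144\right) = \frac{8 \cdot \frac{1}{21}}{11 + \left(\frac{8}{21}\right)^{2}} \left(-144\right) = \frac{8 \cdot \frac{1}{21}}{11 + \left(8 \cdot \frac{1}{21}\right)^{2}} \left(-144\right) = \frac{8}{21 \left(11 + \left(\frac{8}{21}\right)^{2}\right)} \left(-144\right) = \frac{8}{21 \left(11 + \frac{64}{441}\right)} \left(-144\right) = \frac{8}{21 \cdot \frac{4915}{441}} \left(-144\right) = \frac{8}{21} \cdot \frac{441}{4915} \left(-144\right) = \frac{168}{4915} \left(-144\right) = - \frac{24192}{4915}$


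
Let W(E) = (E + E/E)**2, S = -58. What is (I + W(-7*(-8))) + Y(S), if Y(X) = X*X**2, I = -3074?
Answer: -194937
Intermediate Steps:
Y(X) = X**3
W(E) = (1 + E)**2 (W(E) = (E + 1)**2 = (1 + E)**2)
(I + W(-7*(-8))) + Y(S) = (-3074 + (1 - 7*(-8))**2) + (-58)**3 = (-3074 + (1 + 56)**2) - 195112 = (-3074 + 57**2) - 195112 = (-3074 + 3249) - 195112 = 175 - 195112 = -194937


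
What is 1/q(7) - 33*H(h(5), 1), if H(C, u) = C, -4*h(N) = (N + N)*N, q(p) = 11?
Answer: 9077/22 ≈ 412.59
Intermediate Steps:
h(N) = -N**2/2 (h(N) = -(N + N)*N/4 = -2*N*N/4 = -N**2/2)
1/q(7) - 33*H(h(5), 1) = 1/11 - (-33)*5**2/2 = 1/11 - (-33)*25/2 = 1/11 - 33*(-25/2) = 1/11 + 825/2 = 9077/22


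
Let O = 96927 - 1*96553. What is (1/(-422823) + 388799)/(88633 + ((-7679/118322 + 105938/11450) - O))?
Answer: 111358849521587177200/25281556254647684139 ≈ 4.4047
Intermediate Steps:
O = 374 (O = 96927 - 96553 = 374)
(1/(-422823) + 388799)/(88633 + ((-7679/118322 + 105938/11450) - O)) = (1/(-422823) + 388799)/(88633 + ((-7679/118322 + 105938/11450) - 1*374)) = (-1/422823 + 388799)/(88633 + ((-7679*1/118322 + 105938*(1/11450)) - 374)) = 164393159576/(422823*(88633 + ((-7679/118322 + 52969/5725) - 374))) = 164393159576/(422823*(88633 + (6223435743/677393450 - 374))) = 164393159576/(422823*(88633 - 247121714557/677393450)) = 164393159576/(422823*(59792291939293/677393450)) = (164393159576/422823)*(677393450/59792291939293) = 111358849521587177200/25281556254647684139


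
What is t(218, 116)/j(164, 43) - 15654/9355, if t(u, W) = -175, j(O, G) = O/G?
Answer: -72963631/1534220 ≈ -47.557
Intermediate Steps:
t(218, 116)/j(164, 43) - 15654/9355 = -175/(164/43) - 15654/9355 = -175/(164*(1/43)) - 15654*1/9355 = -175/164/43 - 15654/9355 = -175*43/164 - 15654/9355 = -7525/164 - 15654/9355 = -72963631/1534220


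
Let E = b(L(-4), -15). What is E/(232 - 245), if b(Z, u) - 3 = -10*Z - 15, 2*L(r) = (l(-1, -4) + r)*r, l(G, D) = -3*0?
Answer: 92/13 ≈ 7.0769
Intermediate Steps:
l(G, D) = 0
L(r) = r²/2 (L(r) = ((0 + r)*r)/2 = (r*r)/2 = r²/2)
b(Z, u) = -12 - 10*Z (b(Z, u) = 3 + (-10*Z - 15) = 3 + (-15 - 10*Z) = -12 - 10*Z)
E = -92 (E = -12 - 5*(-4)² = -12 - 5*16 = -12 - 10*8 = -12 - 80 = -92)
E/(232 - 245) = -92/(232 - 245) = -92/(-13) = -1/13*(-92) = 92/13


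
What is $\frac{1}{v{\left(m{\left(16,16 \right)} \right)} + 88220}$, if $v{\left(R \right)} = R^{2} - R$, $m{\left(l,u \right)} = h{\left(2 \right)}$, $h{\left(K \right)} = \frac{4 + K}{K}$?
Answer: $\frac{1}{88226} \approx 1.1335 \cdot 10^{-5}$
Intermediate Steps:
$h{\left(K \right)} = \frac{4 + K}{K}$
$m{\left(l,u \right)} = 3$ ($m{\left(l,u \right)} = \frac{4 + 2}{2} = \frac{1}{2} \cdot 6 = 3$)
$\frac{1}{v{\left(m{\left(16,16 \right)} \right)} + 88220} = \frac{1}{3 \left(-1 + 3\right) + 88220} = \frac{1}{3 \cdot 2 + 88220} = \frac{1}{6 + 88220} = \frac{1}{88226}$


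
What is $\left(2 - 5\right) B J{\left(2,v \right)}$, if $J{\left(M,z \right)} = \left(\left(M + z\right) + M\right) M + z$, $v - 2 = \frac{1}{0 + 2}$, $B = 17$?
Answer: $- \frac{1581}{2} \approx -790.5$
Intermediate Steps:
$v = \frac{5}{2}$ ($v = 2 + \frac{1}{0 + 2} = 2 + \frac{1}{2} = \frac{5}{2} \approx 2.5$)
$J{\left(M,z \right)} = z + M \left(z + 2 M\right)$ ($J{\left(M,z \right)} = \left(z + 2 M\right) M + z = M \left(z + 2 M\right) + z = z + M \left(z + 2 M\right)$)
$\left(2 - 5\right) B J{\left(2,v \right)} = \left(2 - 5\right) 17 \left(\frac{5}{2} + 2 \cdot 2^{2} + 2 \cdot \frac{5}{2}\right) = \left(2 - 5\right) 17 \left(\frac{5}{2} + 2 \cdot 4 + 5\right) = \left(-3\right) 17 \left(\frac{5}{2} + 8 + 5\right) = \left(-51\right) \frac{31}{2} = - \frac{1581}{2}$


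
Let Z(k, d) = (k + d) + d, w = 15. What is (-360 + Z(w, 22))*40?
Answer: -12040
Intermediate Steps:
Z(k, d) = k + 2*d (Z(k, d) = (d + k) + d = k + 2*d)
(-360 + Z(w, 22))*40 = (-360 + (15 + 2*22))*40 = (-360 + (15 + 44))*40 = (-360 + 59)*40 = -301*40 = -12040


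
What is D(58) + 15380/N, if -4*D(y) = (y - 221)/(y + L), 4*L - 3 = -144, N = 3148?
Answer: 478176/71617 ≈ 6.6768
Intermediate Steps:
L = -141/4 (L = 3/4 + (1/4)*(-144) = 3/4 - 36 = -141/4 ≈ -35.250)
D(y) = -(-221 + y)/(4*(-141/4 + y)) (D(y) = -(y - 221)/(4*(y - 141/4)) = -(-221 + y)/(4*(-141/4 + y)))
D(58) + 15380/N = (221 - 1*58)/(-141 + 4*58) + 15380/3148 = (221 - 58)/(-141 + 232) + 15380*(1/3148) = 163/91 + 3845/787 = 478176/71617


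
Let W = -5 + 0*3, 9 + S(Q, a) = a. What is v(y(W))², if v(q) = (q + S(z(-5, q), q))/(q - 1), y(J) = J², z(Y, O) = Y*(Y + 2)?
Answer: 1681/576 ≈ 2.9184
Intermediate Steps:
z(Y, O) = Y*(2 + Y)
S(Q, a) = -9 + a
W = -5 (W = -5 + 0 = -5)
v(q) = (-9 + 2*q)/(-1 + q) (v(q) = (q + (-9 + q))/(q - 1) = (-9 + 2*q)/(-1 + q))
v(y(W))² = ((-9 + 2*(-5)²)/(-1 + (-5)²))² = ((-9 + 2*25)/(-1 + 25))² = ((-9 + 50)/24)² = ((1/24)*41)² = (41/24)² = 1681/576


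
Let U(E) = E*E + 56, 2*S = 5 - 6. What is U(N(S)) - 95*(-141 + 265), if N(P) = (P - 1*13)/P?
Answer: -10995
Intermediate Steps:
S = -½ (S = (5 - 6)/2 = (½)*(-1) = -½ ≈ -0.50000)
N(P) = (-13 + P)/P (N(P) = (P - 13)/P = (-13 + P)/P)
U(E) = 56 + E² (U(E) = E² + 56 = 56 + E²)
U(N(S)) - 95*(-141 + 265) = (56 + ((-13 - ½)/(-½))²) - 95*(-141 + 265) = (56 + (-2*(-27/2))²) - 95*124 = (56 + 27²) - 1*11780 = (56 + 729) - 11780 = 785 - 11780 = -10995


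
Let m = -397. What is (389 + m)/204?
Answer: -2/51 ≈ -0.039216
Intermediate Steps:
(389 + m)/204 = (389 - 397)/204 = -8*1/204 = -2/51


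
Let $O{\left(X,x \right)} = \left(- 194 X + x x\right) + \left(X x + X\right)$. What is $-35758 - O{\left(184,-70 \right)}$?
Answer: $7734$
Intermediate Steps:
$O{\left(X,x \right)} = x^{2} - 193 X + X x$ ($O{\left(X,x \right)} = \left(- 194 X + x^{2}\right) + \left(X + X x\right) = \left(x^{2} - 194 X\right) + \left(X + X x\right) = x^{2} - 193 X + X x$)
$-35758 - O{\left(184,-70 \right)} = -35758 - \left(\left(-70\right)^{2} - 35512 + 184 \left(-70\right)\right) = -35758 - \left(4900 - 35512 - 12880\right) = -35758 - -43492 = -35758 + 43492 = 7734$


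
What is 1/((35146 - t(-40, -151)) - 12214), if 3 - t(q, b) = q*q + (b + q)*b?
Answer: 1/53370 ≈ 1.8737e-5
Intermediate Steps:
t(q, b) = 3 - q² - b*(b + q) (t(q, b) = 3 - (q*q + (b + q)*b) = 3 - (q² + b*(b + q)) = 3 + (-q² - b*(b + q)) = 3 - q² - b*(b + q))
1/((35146 - t(-40, -151)) - 12214) = 1/((35146 - (3 - 1*(-151)² - 1*(-40)² - 1*(-151)*(-40))) - 12214) = 1/((35146 - (3 - 1*22801 - 1*1600 - 6040)) - 12214) = 1/((35146 - (3 - 22801 - 1600 - 6040)) - 12214) = 1/((35146 - 1*(-30438)) - 12214) = 1/((35146 + 30438) - 12214) = 1/(65584 - 12214) = 1/53370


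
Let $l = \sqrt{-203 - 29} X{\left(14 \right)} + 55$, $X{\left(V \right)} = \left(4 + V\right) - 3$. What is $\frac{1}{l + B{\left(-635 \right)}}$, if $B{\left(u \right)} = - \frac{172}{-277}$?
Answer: $\frac{4267739}{4242629449} - \frac{2301870 i \sqrt{58}}{4242629449} \approx 0.0010059 - 0.004132 i$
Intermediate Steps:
$B{\left(u \right)} = \frac{172}{277}$ ($B{\left(u \right)} = \left(-172\right) \left(- \frac{1}{277}\right) = \frac{172}{277}$)
$X{\left(V \right)} = 1 + V$
$l = 55 + 30 i \sqrt{58}$ ($l = \sqrt{-203 - 29} \left(1 + 14\right) + 55 = \sqrt{-232} \cdot 15 + 55 = 2 i \sqrt{58} \cdot 15 + 55 = 30 i \sqrt{58} + 55 = 55 + 30 i \sqrt{58} \approx 55.0 + 228.47 i$)
$\frac{1}{l + B{\left(-635 \right)}} = \frac{1}{\left(55 + 30 i \sqrt{58}\right) + \frac{172}{277}} = \frac{1}{\frac{15407}{277} + 30 i \sqrt{58}}$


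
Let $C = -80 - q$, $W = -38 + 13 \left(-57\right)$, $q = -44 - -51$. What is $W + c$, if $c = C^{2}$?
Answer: $6790$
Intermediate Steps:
$q = 7$ ($q = -44 + 51 = 7$)
$W = -779$ ($W = -38 - 741 = -779$)
$C = -87$ ($C = -80 - 7 = -87$)
$c = 7569$ ($c = \left(-87\right)^{2} = 7569$)
$W + c = -779 + 7569 = 6790$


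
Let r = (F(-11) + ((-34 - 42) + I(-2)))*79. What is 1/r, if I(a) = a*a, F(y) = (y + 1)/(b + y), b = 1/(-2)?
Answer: -23/129244 ≈ -0.00017796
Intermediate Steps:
b = -1/2 ≈ -0.50000
F(y) = (1 + y)/(-1/2 + y) (F(y) = (y + 1)/(-1/2 + y) = (1 + y)/(-1/2 + y))
I(a) = a**2
r = -129244/23 (r = (2*(1 - 11)/(-1 + 2*(-11)) + ((-34 - 42) + (-2)**2))*79 = (2*(-10)/(-1 - 22) + (-76 + 4))*79 = (2*(-10)/(-23) - 72)*79 = (2*(-1/23)*(-10) - 72)*79 = (20/23 - 72)*79 = -1636/23*79 = -129244/23 ≈ -5619.3)
1/r = 1/(-129244/23) = -23/129244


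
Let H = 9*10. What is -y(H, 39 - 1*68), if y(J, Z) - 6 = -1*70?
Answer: 64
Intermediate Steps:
H = 90
y(J, Z) = -64 (y(J, Z) = 6 - 1*70 = 6 - 70 = -64)
-y(H, 39 - 1*68) = -1*(-64) = 64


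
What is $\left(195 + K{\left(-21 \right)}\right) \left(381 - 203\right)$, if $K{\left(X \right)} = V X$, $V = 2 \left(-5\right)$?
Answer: $72090$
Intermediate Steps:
$V = -10$
$K{\left(X \right)} = - 10 X$
$\left(195 + K{\left(-21 \right)}\right) \left(381 - 203\right) = \left(195 - -210\right) \left(381 - 203\right) = \left(195 + 210\right) 178 = 405 \cdot 178 = 72090$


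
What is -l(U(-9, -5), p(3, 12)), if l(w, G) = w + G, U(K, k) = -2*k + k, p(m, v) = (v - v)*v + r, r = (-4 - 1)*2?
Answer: 5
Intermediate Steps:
r = -10 (r = -5*2 = -10)
p(m, v) = -10 (p(m, v) = (v - v)*v - 10 = 0*v - 10 = 0 - 10 = -10)
U(K, k) = -k
l(w, G) = G + w
-l(U(-9, -5), p(3, 12)) = -(-10 - 1*(-5)) = -(-10 + 5) = -1*(-5) = 5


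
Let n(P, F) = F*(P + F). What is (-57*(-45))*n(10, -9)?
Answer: -23085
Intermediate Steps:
n(P, F) = F*(F + P)
(-57*(-45))*n(10, -9) = (-57*(-45))*(-9*(-9 + 10)) = 2565*(-9*1) = 2565*(-9) = -23085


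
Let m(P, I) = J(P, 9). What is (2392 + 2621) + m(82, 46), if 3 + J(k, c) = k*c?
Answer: 5748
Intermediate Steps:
J(k, c) = -3 + c*k (J(k, c) = -3 + k*c = -3 + c*k)
m(P, I) = -3 + 9*P
(2392 + 2621) + m(82, 46) = (2392 + 2621) + (-3 + 9*82) = 5013 + (-3 + 738) = 5013 + 735 = 5748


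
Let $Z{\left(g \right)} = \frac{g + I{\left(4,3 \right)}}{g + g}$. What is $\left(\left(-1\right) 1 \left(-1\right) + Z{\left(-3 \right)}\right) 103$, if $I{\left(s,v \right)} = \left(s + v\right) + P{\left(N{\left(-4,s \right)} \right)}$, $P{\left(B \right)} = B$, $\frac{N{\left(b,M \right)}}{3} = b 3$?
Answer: $\frac{1957}{3} \approx 652.33$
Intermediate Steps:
$N{\left(b,M \right)} = 9 b$ ($N{\left(b,M \right)} = 3 b 3 = 3 \cdot 3 b = 9 b$)
$I{\left(s,v \right)} = -36 + s + v$ ($I{\left(s,v \right)} = \left(s + v\right) + 9 \left(-4\right) = \left(s + v\right) - 36 = -36 + s + v$)
$Z{\left(g \right)} = \frac{-29 + g}{2 g}$ ($Z{\left(g \right)} = \frac{g + \left(-36 + 4 + 3\right)}{g + g} = \frac{g - 29}{2 g} = \left(-29 + g\right) \frac{1}{2 g} = \frac{-29 + g}{2 g}$)
$\left(\left(-1\right) 1 \left(-1\right) + Z{\left(-3 \right)}\right) 103 = \left(\left(-1\right) 1 \left(-1\right) + \frac{-29 - 3}{2 \left(-3\right)}\right) 103 = \left(\left(-1\right) \left(-1\right) + \frac{1}{2} \left(- \frac{1}{3}\right) \left(-32\right)\right) 103 = \left(1 + \frac{16}{3}\right) 103 = \frac{19}{3} \cdot 103 = \frac{1957}{3}$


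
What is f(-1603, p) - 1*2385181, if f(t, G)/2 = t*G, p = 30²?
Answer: -5270581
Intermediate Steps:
p = 900
f(t, G) = 2*G*t (f(t, G) = 2*(t*G) = 2*(G*t) = 2*G*t)
f(-1603, p) - 1*2385181 = 2*900*(-1603) - 1*2385181 = -2885400 - 2385181 = -5270581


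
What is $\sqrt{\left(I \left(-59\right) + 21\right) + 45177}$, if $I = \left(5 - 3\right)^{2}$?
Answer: $\sqrt{44962} \approx 212.04$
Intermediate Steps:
$I = 4$ ($I = 2^{2} = 4$)
$\sqrt{\left(I \left(-59\right) + 21\right) + 45177} = \sqrt{\left(4 \left(-59\right) + 21\right) + 45177} = \sqrt{\left(-236 + 21\right) + 45177} = \sqrt{-215 + 45177} = \sqrt{44962}$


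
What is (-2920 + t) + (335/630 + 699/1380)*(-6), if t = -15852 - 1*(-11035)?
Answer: -37399799/4830 ≈ -7743.2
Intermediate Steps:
t = -4817 (t = -15852 + 11035 = -4817)
(-2920 + t) + (335/630 + 699/1380)*(-6) = (-2920 - 4817) + (335/630 + 699/1380)*(-6) = -7737 + (335*(1/630) + 699*(1/1380))*(-6) = -7737 + (67/126 + 233/460)*(-6) = -7737 + (30089/28980)*(-6) = -7737 - 30089/4830 = -37399799/4830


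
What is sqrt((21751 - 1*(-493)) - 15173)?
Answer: sqrt(7071) ≈ 84.089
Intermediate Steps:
sqrt((21751 - 1*(-493)) - 15173) = sqrt((21751 + 493) - 15173) = sqrt(22244 - 15173) = sqrt(7071)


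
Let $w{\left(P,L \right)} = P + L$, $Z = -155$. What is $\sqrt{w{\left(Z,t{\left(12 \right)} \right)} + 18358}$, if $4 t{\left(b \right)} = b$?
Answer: $\sqrt{18206} \approx 134.93$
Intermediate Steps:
$t{\left(b \right)} = \frac{b}{4}$
$w{\left(P,L \right)} = L + P$
$\sqrt{w{\left(Z,t{\left(12 \right)} \right)} + 18358} = \sqrt{\left(\frac{1}{4} \cdot 12 - 155\right) + 18358} = \sqrt{\left(3 - 155\right) + 18358} = \sqrt{-152 + 18358} = \sqrt{18206}$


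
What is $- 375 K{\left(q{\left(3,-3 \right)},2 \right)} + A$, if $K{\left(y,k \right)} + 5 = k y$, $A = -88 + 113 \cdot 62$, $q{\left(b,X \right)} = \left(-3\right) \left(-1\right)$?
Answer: $6543$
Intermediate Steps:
$q{\left(b,X \right)} = 3$
$A = 6918$ ($A = -88 + 7006 = 6918$)
$K{\left(y,k \right)} = -5 + k y$
$- 375 K{\left(q{\left(3,-3 \right)},2 \right)} + A = - 375 \left(-5 + 2 \cdot 3\right) + 6918 = - 375 \left(-5 + 6\right) + 6918 = \left(-375\right) 1 + 6918 = -375 + 6918 = 6543$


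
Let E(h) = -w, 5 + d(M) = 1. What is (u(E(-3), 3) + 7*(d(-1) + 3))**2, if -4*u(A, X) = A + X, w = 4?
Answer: 729/16 ≈ 45.563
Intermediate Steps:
d(M) = -4 (d(M) = -5 + 1 = -4)
E(h) = -4 (E(h) = -1*4 = -4)
u(A, X) = -A/4 - X/4 (u(A, X) = -(A + X)/4 = -A/4 - X/4)
(u(E(-3), 3) + 7*(d(-1) + 3))**2 = ((-1/4*(-4) - 1/4*3) + 7*(-4 + 3))**2 = ((1 - 3/4) + 7*(-1))**2 = (1/4 - 7)**2 = (-27/4)**2 = 729/16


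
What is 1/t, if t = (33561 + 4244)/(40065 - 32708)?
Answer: 7357/37805 ≈ 0.19460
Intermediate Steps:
t = 37805/7357 ≈ 5.1386
1/t = 1/(37805/7357) = 7357/37805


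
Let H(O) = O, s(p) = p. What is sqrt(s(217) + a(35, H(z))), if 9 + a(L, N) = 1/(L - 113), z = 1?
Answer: sqrt(1265394)/78 ≈ 14.422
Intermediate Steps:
a(L, N) = -9 + 1/(-113 + L) (a(L, N) = -9 + 1/(L - 113) = -9 + 1/(-113 + L))
sqrt(s(217) + a(35, H(z))) = sqrt(217 + (1018 - 9*35)/(-113 + 35)) = sqrt(217 + (1018 - 315)/(-78)) = sqrt(217 - 1/78*703) = sqrt(217 - 703/78) = sqrt(16223/78) = sqrt(1265394)/78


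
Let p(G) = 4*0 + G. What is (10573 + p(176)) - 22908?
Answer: -12159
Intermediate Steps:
p(G) = G (p(G) = 0 + G = G)
(10573 + p(176)) - 22908 = (10573 + 176) - 22908 = 10749 - 22908 = -12159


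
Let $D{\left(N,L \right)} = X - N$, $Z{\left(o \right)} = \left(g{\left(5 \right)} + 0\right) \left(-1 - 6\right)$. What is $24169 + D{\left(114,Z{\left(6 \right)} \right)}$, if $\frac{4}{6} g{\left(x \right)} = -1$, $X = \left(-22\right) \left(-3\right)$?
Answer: $24121$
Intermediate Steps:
$X = 66$
$g{\left(x \right)} = - \frac{3}{2}$ ($g{\left(x \right)} = \frac{3}{2} \left(-1\right) = - \frac{3}{2}$)
$Z{\left(o \right)} = \frac{21}{2}$ ($Z{\left(o \right)} = \left(- \frac{3}{2} + 0\right) \left(-1 - 6\right) = \left(- \frac{3}{2}\right) \left(-7\right) = \frac{21}{2}$)
$D{\left(N,L \right)} = 66 - N$
$24169 + D{\left(114,Z{\left(6 \right)} \right)} = 24169 + \left(66 - 114\right) = 24169 - 48 = 24121$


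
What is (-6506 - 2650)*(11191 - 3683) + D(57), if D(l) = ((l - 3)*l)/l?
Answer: -68743194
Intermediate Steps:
D(l) = -3 + l (D(l) = ((-3 + l)*l)/l = (l*(-3 + l))/l = -3 + l)
(-6506 - 2650)*(11191 - 3683) + D(57) = (-6506 - 2650)*(11191 - 3683) + (-3 + 57) = -9156*7508 + 54 = -68743248 + 54 = -68743194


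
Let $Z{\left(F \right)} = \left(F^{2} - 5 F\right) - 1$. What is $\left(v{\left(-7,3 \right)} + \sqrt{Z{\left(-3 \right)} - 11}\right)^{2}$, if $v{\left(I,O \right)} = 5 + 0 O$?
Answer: $37 + 20 \sqrt{3} \approx 71.641$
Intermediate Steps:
$v{\left(I,O \right)} = 5$ ($v{\left(I,O \right)} = 5 + 0 = 5$)
$Z{\left(F \right)} = -1 + F^{2} - 5 F$
$\left(v{\left(-7,3 \right)} + \sqrt{Z{\left(-3 \right)} - 11}\right)^{2} = \left(5 + \sqrt{\left(-1 + \left(-3\right)^{2} - -15\right) - 11}\right)^{2} = \left(5 + \sqrt{\left(-1 + 9 + 15\right) - 11}\right)^{2} = \left(5 + \sqrt{23 - 11}\right)^{2} = \left(5 + \sqrt{12}\right)^{2} = \left(5 + 2 \sqrt{3}\right)^{2}$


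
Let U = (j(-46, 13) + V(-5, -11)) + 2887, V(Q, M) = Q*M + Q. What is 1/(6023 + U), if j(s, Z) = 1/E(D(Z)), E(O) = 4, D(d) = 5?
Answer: 4/35841 ≈ 0.00011160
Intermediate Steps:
V(Q, M) = Q + M*Q (V(Q, M) = M*Q + Q = Q + M*Q)
j(s, Z) = ¼ (j(s, Z) = 1/4 = ¼)
U = 11749/4 (U = (¼ - 5*(1 - 11)) + 2887 = (¼ - 5*(-10)) + 2887 = (¼ + 50) + 2887 = 201/4 + 2887 = 11749/4 ≈ 2937.3)
1/(6023 + U) = 1/(6023 + 11749/4) = 1/(35841/4) = 4/35841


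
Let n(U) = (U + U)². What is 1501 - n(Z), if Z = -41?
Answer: -5223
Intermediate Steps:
n(U) = 4*U² (n(U) = (2*U)² = 4*U²)
1501 - n(Z) = 1501 - 4*(-41)² = 1501 - 4*1681 = 1501 - 1*6724 = 1501 - 6724 = -5223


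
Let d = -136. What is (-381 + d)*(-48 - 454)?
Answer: 259534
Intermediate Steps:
(-381 + d)*(-48 - 454) = (-381 - 136)*(-48 - 454) = -517*(-502) = 259534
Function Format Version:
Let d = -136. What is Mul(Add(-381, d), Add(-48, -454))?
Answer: 259534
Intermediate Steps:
Mul(Add(-381, d), Add(-48, -454)) = Mul(Add(-381, -136), Add(-48, -454)) = Mul(-517, -502) = 259534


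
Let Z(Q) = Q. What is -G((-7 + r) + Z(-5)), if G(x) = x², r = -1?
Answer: -169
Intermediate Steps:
-G((-7 + r) + Z(-5)) = -((-7 - 1) - 5)² = -(-8 - 5)² = -1*(-13)² = -1*169 = -169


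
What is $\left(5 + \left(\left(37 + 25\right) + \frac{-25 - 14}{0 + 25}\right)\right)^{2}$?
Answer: $\frac{2676496}{625} \approx 4282.4$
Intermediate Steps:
$\left(5 + \left(\left(37 + 25\right) + \frac{-25 - 14}{0 + 25}\right)\right)^{2} = \left(5 + \left(62 - \frac{39}{25}\right)\right)^{2} = \left(5 + \frac{1511}{25}\right)^{2} = \left(\frac{1636}{25}\right)^{2} = \frac{2676496}{625}$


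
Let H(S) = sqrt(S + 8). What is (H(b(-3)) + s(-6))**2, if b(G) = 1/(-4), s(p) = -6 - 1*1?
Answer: (14 - sqrt(31))**2/4 ≈ 17.776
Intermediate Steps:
s(p) = -7 (s(p) = -6 - 1 = -7)
b(G) = -1/4
H(S) = sqrt(8 + S)
(H(b(-3)) + s(-6))**2 = (sqrt(8 - 1/4) - 7)**2 = (sqrt(31/4) - 7)**2 = (sqrt(31)/2 - 7)**2 = (-7 + sqrt(31)/2)**2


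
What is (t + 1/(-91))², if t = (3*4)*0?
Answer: 1/8281 ≈ 0.00012076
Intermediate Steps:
t = 0 (t = 12*0 = 0)
(t + 1/(-91))² = (0 + 1/(-91))² = (0 - 1/91)² = (-1/91)² = 1/8281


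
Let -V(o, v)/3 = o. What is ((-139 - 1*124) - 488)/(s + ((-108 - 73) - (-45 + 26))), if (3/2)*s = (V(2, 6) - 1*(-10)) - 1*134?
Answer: 2253/746 ≈ 3.0201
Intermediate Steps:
V(o, v) = -3*o
s = -260/3 (s = 2*((-3*2 - 1*(-10)) - 1*134)/3 = 2*((-6 + 10) - 134)/3 = 2*(4 - 134)/3 = (⅔)*(-130) = -260/3 ≈ -86.667)
((-139 - 1*124) - 488)/(s + ((-108 - 73) - (-45 + 26))) = ((-139 - 1*124) - 488)/(-260/3 + ((-108 - 73) - (-45 + 26))) = ((-139 - 124) - 488)/(-260/3 + (-181 - 1*(-19))) = (-263 - 488)/(-260/3 + (-181 + 19)) = -751/(-260/3 - 162) = -751/(-746/3) = -751*(-3/746) = 2253/746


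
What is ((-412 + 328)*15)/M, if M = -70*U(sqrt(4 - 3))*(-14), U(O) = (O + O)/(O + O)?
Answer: -9/7 ≈ -1.2857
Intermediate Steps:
U(O) = 1 (U(O) = (2*O)/((2*O)) = (2*O)*(1/(2*O)) = 1)
M = 980 (M = -70*1*(-14) = -70*(-14) = 980)
((-412 + 328)*15)/M = ((-412 + 328)*15)/980 = -84*15*(1/980) = -1260*1/980 = -9/7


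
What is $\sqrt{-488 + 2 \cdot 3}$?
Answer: $i \sqrt{482} \approx 21.954 i$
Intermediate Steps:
$\sqrt{-488 + 2 \cdot 3} = \sqrt{-488 + 6} = \sqrt{-482} = i \sqrt{482}$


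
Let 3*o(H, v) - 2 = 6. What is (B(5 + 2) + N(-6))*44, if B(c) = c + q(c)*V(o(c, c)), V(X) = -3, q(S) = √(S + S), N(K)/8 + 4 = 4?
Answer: 308 - 132*√14 ≈ -185.90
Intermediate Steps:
N(K) = 0 (N(K) = -32 + 8*4 = -32 + 32 = 0)
q(S) = √2*√S (q(S) = √(2*S) = √2*√S)
o(H, v) = 8/3 (o(H, v) = ⅔ + (⅓)*6 = ⅔ + 2 = 8/3)
B(c) = c - 3*√2*√c (B(c) = c + (√2*√c)*(-3) = c - 3*√2*√c)
(B(5 + 2) + N(-6))*44 = (((5 + 2) - 3*√2*√(5 + 2)) + 0)*44 = ((7 - 3*√2*√7) + 0)*44 = ((7 - 3*√14) + 0)*44 = (7 - 3*√14)*44 = 308 - 132*√14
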